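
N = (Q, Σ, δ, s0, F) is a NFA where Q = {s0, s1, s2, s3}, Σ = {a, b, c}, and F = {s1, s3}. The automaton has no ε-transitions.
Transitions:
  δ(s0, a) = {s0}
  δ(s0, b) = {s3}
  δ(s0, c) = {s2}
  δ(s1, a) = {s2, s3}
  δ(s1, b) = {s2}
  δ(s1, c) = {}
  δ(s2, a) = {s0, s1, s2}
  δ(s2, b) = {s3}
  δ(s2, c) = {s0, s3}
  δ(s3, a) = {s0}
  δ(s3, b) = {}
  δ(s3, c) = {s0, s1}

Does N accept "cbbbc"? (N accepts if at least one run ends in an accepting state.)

Start: {s0}
read c: {s2}
read b: {s3}
read b: {}
The reachable set is empty and stays empty for the remaining 2 symbols.
Reachable ∩ accepting = {} — empty.

rejected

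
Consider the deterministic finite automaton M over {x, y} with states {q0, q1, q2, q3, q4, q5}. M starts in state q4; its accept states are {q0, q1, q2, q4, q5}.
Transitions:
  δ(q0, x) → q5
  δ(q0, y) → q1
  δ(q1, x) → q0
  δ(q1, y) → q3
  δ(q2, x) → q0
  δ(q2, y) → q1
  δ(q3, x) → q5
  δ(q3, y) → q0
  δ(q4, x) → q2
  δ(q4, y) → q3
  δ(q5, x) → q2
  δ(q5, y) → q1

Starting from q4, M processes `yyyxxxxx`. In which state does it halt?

q5

q4 --y--> q3
q3 --y--> q0
q0 --y--> q1
q1 --x--> q0
q0 --x--> q5
q5 --x--> q2
q2 --x--> q0
q0 --x--> q5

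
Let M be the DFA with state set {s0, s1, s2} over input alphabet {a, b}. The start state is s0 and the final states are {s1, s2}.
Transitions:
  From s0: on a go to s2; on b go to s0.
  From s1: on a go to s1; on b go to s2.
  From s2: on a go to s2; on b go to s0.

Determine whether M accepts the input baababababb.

rejected

s0 --b--> s0
s0 --a--> s2
s2 --a--> s2
s2 --b--> s0
s0 --a--> s2
s2 --b--> s0
s0 --a--> s2
s2 --b--> s0
s0 --a--> s2
s2 --b--> s0
s0 --b--> s0
End in state s0, which is not an accepting state.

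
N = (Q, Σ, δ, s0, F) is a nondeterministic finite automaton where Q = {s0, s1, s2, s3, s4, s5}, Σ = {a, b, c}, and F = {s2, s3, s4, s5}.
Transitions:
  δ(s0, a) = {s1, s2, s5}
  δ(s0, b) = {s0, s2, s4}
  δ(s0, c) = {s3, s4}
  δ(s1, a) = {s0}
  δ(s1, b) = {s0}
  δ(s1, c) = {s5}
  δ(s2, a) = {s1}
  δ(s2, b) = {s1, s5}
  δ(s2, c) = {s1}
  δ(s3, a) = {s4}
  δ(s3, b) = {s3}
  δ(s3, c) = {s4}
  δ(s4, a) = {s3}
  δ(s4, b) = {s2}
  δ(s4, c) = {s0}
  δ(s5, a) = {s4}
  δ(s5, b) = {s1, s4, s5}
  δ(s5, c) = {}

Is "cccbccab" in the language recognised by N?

accepted

Start: {s0}
read c: {s3, s4}
read c: {s0, s4}
read c: {s0, s3, s4}
read b: {s0, s2, s3, s4}
read c: {s0, s1, s3, s4}
read c: {s0, s3, s4, s5}
read a: {s1, s2, s3, s4, s5}
read b: {s0, s1, s2, s3, s4, s5}
Reachable ∩ accepting = {s2, s3, s4, s5} — nonempty.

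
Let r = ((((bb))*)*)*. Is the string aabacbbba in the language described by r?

no

aabacbbba cannot be split into zero or more pieces each matching (((bb))*)*.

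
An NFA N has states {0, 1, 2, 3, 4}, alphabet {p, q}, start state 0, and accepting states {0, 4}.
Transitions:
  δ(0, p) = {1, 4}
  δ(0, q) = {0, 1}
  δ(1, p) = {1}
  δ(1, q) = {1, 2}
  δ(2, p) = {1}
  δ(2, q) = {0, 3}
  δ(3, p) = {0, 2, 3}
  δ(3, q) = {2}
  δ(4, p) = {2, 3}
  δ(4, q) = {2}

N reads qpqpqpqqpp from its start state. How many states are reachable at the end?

Start: {0}
read q: {0, 1}
read p: {1, 4}
read q: {1, 2}
read p: {1}
read q: {1, 2}
read p: {1}
read q: {1, 2}
read q: {0, 1, 2, 3}
read p: {0, 1, 2, 3, 4}
read p: {0, 1, 2, 3, 4}
Final reachable set {0, 1, 2, 3, 4} has 5 states.

5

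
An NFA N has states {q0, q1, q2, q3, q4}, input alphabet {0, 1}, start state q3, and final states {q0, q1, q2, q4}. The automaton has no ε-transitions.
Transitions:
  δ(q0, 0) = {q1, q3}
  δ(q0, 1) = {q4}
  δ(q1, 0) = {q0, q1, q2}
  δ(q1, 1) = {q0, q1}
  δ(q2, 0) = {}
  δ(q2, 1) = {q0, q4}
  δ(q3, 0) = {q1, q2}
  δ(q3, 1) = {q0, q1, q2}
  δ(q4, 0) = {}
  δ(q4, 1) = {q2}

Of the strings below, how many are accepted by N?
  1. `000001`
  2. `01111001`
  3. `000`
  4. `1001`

4

`000001`: accepted
`01111001`: accepted
`000`: accepted
`1001`: accepted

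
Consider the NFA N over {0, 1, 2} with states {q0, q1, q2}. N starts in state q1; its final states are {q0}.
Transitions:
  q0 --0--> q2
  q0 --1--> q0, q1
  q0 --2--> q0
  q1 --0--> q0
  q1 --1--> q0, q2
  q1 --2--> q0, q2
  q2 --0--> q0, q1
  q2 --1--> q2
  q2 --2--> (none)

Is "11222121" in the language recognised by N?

Start: {q1}
read 1: {q0, q2}
read 1: {q0, q1, q2}
read 2: {q0, q2}
read 2: {q0}
read 2: {q0}
read 1: {q0, q1}
read 2: {q0, q2}
read 1: {q0, q1, q2}
Reachable ∩ accepting = {q0} — nonempty.

accepted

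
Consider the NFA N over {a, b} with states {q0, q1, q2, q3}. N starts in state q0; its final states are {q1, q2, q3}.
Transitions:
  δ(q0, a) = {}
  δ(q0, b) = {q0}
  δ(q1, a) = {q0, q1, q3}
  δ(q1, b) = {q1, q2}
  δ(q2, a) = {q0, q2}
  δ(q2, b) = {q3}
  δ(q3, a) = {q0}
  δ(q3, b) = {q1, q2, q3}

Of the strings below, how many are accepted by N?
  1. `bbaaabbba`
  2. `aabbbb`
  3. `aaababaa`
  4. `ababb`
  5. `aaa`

0

`bbaaabbba`: rejected
`aabbbb`: rejected
`aaababaa`: rejected
`ababb`: rejected
`aaa`: rejected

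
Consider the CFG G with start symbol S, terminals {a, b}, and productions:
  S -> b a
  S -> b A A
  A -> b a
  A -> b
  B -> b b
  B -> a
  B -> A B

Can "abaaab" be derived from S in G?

no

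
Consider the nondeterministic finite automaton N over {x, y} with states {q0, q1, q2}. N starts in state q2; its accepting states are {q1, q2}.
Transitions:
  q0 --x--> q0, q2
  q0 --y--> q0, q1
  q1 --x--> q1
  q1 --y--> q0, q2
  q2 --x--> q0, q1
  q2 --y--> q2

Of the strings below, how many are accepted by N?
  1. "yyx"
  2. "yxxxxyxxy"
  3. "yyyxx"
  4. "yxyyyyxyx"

"yyx": accepted
"yxxxxyxxy": accepted
"yyyxx": accepted
"yxyyyyxyx": accepted

4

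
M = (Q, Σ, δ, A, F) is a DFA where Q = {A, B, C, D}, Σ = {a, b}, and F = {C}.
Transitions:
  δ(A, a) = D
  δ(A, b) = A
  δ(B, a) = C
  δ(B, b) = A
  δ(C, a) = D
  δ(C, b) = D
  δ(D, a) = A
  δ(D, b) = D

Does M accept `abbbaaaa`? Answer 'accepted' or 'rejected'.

A --a--> D
D --b--> D
D --b--> D
D --b--> D
D --a--> A
A --a--> D
D --a--> A
A --a--> D
End in state D, which is not an accepting state.

rejected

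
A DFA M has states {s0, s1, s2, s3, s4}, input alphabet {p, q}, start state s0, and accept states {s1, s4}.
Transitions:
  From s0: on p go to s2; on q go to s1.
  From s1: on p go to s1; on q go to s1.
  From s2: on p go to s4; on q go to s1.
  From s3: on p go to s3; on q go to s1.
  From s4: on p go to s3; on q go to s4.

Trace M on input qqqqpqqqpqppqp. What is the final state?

s1

s0 --q--> s1
s1 --q--> s1
s1 --q--> s1
s1 --q--> s1
s1 --p--> s1
s1 --q--> s1
s1 --q--> s1
s1 --q--> s1
s1 --p--> s1
s1 --q--> s1
s1 --p--> s1
s1 --p--> s1
s1 --q--> s1
s1 --p--> s1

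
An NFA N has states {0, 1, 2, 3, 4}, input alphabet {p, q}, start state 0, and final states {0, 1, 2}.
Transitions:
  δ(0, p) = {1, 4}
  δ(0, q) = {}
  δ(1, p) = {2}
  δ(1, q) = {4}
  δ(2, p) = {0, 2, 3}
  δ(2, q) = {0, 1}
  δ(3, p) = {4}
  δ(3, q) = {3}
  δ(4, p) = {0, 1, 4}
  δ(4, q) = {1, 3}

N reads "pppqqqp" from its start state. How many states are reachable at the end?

4

Start: {0}
read p: {1, 4}
read p: {0, 1, 2, 4}
read p: {0, 1, 2, 3, 4}
read q: {0, 1, 3, 4}
read q: {1, 3, 4}
read q: {1, 3, 4}
read p: {0, 1, 2, 4}
Final reachable set {0, 1, 2, 4} has 4 states.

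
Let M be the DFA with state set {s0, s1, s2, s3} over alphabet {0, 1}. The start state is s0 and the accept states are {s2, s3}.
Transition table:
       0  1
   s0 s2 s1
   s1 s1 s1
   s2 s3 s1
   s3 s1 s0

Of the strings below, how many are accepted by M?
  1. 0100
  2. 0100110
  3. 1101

0100: rejected
0100110: rejected
1101: rejected

0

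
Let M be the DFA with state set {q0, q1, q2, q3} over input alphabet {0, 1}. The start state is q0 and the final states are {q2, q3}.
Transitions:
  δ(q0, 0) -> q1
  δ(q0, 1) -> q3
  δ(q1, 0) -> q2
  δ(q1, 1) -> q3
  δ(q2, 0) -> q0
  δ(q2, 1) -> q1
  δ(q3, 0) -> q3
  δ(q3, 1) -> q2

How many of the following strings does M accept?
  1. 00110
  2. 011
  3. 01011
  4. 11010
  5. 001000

00110: accepted
011: accepted
01011: rejected
11010: accepted
001000: rejected

3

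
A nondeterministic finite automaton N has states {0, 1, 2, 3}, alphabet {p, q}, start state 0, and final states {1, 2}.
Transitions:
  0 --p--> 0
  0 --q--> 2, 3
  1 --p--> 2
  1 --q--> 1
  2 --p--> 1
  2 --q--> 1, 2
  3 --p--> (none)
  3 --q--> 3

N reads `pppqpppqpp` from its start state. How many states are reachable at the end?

Start: {0}
read p: {0}
read p: {0}
read p: {0}
read q: {2, 3}
read p: {1}
read p: {2}
read p: {1}
read q: {1}
read p: {2}
read p: {1}
Final reachable set {1} has 1 state.

1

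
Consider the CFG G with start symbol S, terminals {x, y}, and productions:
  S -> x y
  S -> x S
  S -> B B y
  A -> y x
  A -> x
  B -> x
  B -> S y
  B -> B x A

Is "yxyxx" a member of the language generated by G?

no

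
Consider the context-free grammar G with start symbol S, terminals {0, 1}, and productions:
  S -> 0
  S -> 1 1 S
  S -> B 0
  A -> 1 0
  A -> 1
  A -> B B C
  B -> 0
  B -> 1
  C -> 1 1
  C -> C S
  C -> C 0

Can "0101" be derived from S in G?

no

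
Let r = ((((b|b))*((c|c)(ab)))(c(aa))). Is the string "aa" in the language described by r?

No split of aa into u·v has (((b|b))*((c|c)(ab))) matching u and (c(aa)) matching v.

no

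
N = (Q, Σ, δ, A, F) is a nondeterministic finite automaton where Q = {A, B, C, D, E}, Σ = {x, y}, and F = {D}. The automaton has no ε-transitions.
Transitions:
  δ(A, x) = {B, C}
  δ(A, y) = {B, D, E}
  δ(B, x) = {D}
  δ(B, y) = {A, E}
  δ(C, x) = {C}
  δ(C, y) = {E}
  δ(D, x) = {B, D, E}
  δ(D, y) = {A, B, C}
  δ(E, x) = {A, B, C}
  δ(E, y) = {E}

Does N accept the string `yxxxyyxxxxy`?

accepted

Start: {A}
read y: {B, D, E}
read x: {A, B, C, D, E}
read x: {A, B, C, D, E}
read x: {A, B, C, D, E}
read y: {A, B, C, D, E}
read y: {A, B, C, D, E}
read x: {A, B, C, D, E}
read x: {A, B, C, D, E}
read x: {A, B, C, D, E}
read x: {A, B, C, D, E}
read y: {A, B, C, D, E}
Reachable ∩ accepting = {D} — nonempty.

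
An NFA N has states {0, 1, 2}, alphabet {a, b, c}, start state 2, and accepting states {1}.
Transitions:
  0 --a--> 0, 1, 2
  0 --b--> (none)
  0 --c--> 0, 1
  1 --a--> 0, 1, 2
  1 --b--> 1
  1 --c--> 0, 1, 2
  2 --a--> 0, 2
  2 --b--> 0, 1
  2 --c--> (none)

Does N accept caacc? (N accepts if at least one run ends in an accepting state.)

Start: {2}
read c: {}
The reachable set is empty and stays empty for the remaining 4 symbols.
Reachable ∩ accepting = {} — empty.

rejected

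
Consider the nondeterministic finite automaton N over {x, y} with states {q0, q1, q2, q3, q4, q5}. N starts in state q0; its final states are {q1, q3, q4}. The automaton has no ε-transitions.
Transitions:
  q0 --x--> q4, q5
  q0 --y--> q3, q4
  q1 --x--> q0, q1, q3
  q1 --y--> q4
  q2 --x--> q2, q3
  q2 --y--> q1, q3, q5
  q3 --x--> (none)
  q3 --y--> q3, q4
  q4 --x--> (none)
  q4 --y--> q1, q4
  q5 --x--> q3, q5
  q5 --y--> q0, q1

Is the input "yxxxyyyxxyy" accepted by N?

Start: {q0}
read y: {q3, q4}
read x: {}
The reachable set is empty and stays empty for the remaining 9 symbols.
Reachable ∩ accepting = {} — empty.

rejected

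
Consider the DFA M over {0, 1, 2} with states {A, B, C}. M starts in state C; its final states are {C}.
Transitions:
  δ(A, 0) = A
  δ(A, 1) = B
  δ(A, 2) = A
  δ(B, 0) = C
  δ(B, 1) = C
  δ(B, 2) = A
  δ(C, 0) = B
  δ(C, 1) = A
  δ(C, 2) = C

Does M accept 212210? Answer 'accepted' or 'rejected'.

C --2--> C
C --1--> A
A --2--> A
A --2--> A
A --1--> B
B --0--> C
End in state C, which is an accepting state.

accepted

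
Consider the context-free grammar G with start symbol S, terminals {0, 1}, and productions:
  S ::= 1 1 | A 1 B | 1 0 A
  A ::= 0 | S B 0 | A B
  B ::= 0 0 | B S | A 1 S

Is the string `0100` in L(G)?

yes

S ⇒ A1B ⇒ 01B ⇒ 0100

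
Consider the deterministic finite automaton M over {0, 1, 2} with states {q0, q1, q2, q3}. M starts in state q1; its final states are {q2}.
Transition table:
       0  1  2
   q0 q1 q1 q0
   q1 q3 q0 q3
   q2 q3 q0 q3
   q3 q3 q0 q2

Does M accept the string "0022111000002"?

accepted

q1 --0--> q3
q3 --0--> q3
q3 --2--> q2
q2 --2--> q3
q3 --1--> q0
q0 --1--> q1
q1 --1--> q0
q0 --0--> q1
q1 --0--> q3
q3 --0--> q3
q3 --0--> q3
q3 --0--> q3
q3 --2--> q2
End in state q2, which is an accepting state.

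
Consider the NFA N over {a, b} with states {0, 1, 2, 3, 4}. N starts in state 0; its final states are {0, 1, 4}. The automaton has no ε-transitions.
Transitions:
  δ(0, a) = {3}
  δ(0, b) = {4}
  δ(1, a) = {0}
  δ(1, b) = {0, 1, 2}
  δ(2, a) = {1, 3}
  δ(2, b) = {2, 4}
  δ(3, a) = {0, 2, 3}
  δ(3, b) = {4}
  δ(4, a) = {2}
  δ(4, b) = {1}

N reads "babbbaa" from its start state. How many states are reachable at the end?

4

Start: {0}
read b: {4}
read a: {2}
read b: {2, 4}
read b: {1, 2, 4}
read b: {0, 1, 2, 4}
read a: {0, 1, 2, 3}
read a: {0, 1, 2, 3}
Final reachable set {0, 1, 2, 3} has 4 states.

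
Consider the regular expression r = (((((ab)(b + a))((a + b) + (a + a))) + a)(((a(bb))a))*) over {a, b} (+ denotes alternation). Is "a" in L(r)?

Split as a·ε: ((((ab)(b+a))((a+b)+(a+a)))+a) matches a and (((a(bb))a))* matches ε.

yes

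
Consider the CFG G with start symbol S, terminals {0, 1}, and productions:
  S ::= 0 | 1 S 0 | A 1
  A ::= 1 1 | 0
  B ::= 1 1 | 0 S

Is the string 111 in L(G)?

S ⇒ A1 ⇒ 111

yes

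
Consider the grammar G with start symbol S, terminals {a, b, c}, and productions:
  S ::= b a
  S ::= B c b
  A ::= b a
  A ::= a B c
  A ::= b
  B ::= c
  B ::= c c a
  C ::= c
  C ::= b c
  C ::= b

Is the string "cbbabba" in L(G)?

no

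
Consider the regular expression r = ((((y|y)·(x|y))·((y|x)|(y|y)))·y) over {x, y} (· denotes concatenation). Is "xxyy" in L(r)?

no

No split of xxyy into u·v has (((y|y)·(x|y))·((y|x)|(y|y))) matching u and y matching v.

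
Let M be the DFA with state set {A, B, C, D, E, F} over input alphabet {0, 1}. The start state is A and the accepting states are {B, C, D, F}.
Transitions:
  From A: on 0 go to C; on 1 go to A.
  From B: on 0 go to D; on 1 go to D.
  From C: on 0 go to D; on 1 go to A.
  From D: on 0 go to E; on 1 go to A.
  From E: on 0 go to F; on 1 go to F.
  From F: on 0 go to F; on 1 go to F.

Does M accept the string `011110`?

A --0--> C
C --1--> A
A --1--> A
A --1--> A
A --1--> A
A --0--> C
End in state C, which is an accepting state.

accepted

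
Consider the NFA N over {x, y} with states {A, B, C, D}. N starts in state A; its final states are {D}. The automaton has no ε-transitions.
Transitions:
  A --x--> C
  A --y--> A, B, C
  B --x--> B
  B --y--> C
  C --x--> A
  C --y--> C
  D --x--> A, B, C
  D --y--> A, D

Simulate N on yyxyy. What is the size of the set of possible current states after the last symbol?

3

Start: {A}
read y: {A, B, C}
read y: {A, B, C}
read x: {A, B, C}
read y: {A, B, C}
read y: {A, B, C}
Final reachable set {A, B, C} has 3 states.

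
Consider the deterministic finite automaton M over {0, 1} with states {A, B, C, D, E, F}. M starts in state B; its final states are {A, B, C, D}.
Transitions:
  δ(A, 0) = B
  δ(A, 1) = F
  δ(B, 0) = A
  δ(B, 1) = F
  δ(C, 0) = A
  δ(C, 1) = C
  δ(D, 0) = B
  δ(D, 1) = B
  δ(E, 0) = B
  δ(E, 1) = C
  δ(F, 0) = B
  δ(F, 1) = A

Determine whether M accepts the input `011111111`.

accepted

B --0--> A
A --1--> F
F --1--> A
A --1--> F
F --1--> A
A --1--> F
F --1--> A
A --1--> F
F --1--> A
End in state A, which is an accepting state.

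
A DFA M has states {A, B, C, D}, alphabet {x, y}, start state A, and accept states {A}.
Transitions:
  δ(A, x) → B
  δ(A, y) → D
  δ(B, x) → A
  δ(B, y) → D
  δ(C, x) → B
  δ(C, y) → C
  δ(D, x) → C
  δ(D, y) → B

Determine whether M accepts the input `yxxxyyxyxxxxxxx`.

accepted

A --y--> D
D --x--> C
C --x--> B
B --x--> A
A --y--> D
D --y--> B
B --x--> A
A --y--> D
D --x--> C
C --x--> B
B --x--> A
A --x--> B
B --x--> A
A --x--> B
B --x--> A
End in state A, which is an accepting state.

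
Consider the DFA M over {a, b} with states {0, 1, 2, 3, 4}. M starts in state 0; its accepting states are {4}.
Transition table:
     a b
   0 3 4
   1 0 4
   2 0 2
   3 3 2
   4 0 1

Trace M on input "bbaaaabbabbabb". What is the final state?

1

0 --b--> 4
4 --b--> 1
1 --a--> 0
0 --a--> 3
3 --a--> 3
3 --a--> 3
3 --b--> 2
2 --b--> 2
2 --a--> 0
0 --b--> 4
4 --b--> 1
1 --a--> 0
0 --b--> 4
4 --b--> 1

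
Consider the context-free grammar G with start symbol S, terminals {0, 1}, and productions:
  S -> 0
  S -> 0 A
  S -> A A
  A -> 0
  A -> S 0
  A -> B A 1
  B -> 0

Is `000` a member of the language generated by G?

yes

S ⇒ 0A ⇒ 0S0 ⇒ 000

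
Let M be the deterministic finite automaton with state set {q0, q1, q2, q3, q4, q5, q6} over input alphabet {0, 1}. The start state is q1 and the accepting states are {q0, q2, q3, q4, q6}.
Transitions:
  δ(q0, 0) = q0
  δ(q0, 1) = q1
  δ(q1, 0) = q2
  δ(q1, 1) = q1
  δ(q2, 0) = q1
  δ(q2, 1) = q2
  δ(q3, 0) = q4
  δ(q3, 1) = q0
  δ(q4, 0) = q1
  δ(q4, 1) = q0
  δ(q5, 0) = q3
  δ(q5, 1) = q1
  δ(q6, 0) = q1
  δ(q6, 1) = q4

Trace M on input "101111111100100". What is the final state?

q2

q1 --1--> q1
q1 --0--> q2
q2 --1--> q2
q2 --1--> q2
q2 --1--> q2
q2 --1--> q2
q2 --1--> q2
q2 --1--> q2
q2 --1--> q2
q2 --1--> q2
q2 --0--> q1
q1 --0--> q2
q2 --1--> q2
q2 --0--> q1
q1 --0--> q2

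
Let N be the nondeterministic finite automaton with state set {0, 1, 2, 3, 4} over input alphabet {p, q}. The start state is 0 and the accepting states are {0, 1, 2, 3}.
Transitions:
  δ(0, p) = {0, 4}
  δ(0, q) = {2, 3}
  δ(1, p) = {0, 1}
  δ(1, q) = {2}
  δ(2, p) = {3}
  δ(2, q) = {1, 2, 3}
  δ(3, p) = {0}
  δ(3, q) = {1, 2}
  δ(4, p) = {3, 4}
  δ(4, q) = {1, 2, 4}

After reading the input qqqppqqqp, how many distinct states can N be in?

4

Start: {0}
read q: {2, 3}
read q: {1, 2, 3}
read q: {1, 2, 3}
read p: {0, 1, 3}
read p: {0, 1, 4}
read q: {1, 2, 3, 4}
read q: {1, 2, 3, 4}
read q: {1, 2, 3, 4}
read p: {0, 1, 3, 4}
Final reachable set {0, 1, 3, 4} has 4 states.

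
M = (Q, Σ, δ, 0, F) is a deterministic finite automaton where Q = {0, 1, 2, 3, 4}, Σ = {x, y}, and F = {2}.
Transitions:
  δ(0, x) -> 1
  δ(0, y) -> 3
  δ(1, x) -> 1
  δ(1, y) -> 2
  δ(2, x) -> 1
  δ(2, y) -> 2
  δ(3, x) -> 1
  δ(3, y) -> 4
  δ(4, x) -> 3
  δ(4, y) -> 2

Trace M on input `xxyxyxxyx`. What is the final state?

1

0 --x--> 1
1 --x--> 1
1 --y--> 2
2 --x--> 1
1 --y--> 2
2 --x--> 1
1 --x--> 1
1 --y--> 2
2 --x--> 1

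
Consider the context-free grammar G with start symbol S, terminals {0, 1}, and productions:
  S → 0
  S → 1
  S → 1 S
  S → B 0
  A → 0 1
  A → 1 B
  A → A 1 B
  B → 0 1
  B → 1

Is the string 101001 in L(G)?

no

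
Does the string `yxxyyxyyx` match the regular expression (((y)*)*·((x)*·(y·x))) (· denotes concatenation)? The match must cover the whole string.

no

No split of yxxyyxyyx into u·v has ((y)*)* matching u and ((x)*·(y·x)) matching v.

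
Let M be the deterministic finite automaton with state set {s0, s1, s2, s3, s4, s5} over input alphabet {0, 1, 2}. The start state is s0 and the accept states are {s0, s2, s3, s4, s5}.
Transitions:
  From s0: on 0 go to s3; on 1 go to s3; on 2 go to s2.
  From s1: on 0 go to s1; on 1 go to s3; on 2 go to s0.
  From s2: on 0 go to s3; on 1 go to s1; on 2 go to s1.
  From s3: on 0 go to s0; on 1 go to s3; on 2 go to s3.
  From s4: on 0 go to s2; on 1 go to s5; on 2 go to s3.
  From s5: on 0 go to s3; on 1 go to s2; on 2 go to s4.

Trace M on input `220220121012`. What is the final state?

s3

s0 --2--> s2
s2 --2--> s1
s1 --0--> s1
s1 --2--> s0
s0 --2--> s2
s2 --0--> s3
s3 --1--> s3
s3 --2--> s3
s3 --1--> s3
s3 --0--> s0
s0 --1--> s3
s3 --2--> s3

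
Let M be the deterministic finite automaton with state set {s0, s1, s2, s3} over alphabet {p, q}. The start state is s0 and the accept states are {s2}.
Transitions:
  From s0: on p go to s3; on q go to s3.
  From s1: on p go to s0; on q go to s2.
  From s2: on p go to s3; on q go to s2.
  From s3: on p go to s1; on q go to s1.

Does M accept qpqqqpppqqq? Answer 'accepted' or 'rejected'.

s0 --q--> s3
s3 --p--> s1
s1 --q--> s2
s2 --q--> s2
s2 --q--> s2
s2 --p--> s3
s3 --p--> s1
s1 --p--> s0
s0 --q--> s3
s3 --q--> s1
s1 --q--> s2
End in state s2, which is an accepting state.

accepted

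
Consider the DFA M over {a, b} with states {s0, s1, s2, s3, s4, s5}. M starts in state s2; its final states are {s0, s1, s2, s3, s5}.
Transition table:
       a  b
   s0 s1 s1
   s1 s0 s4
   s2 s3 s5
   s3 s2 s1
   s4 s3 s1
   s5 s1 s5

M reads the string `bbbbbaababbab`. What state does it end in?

s1

s2 --b--> s5
s5 --b--> s5
s5 --b--> s5
s5 --b--> s5
s5 --b--> s5
s5 --a--> s1
s1 --a--> s0
s0 --b--> s1
s1 --a--> s0
s0 --b--> s1
s1 --b--> s4
s4 --a--> s3
s3 --b--> s1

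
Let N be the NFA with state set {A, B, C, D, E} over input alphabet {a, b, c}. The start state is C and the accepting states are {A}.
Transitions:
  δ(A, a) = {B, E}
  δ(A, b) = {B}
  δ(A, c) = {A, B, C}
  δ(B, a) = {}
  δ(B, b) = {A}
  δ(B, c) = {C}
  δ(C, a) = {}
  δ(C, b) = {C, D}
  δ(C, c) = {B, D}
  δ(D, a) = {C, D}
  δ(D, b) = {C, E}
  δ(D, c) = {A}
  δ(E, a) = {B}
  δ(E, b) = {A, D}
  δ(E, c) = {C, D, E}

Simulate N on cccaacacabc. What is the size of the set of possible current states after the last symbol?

Start: {C}
read c: {B, D}
read c: {A, C}
read c: {A, B, C, D}
read a: {B, C, D, E}
read a: {B, C, D}
read c: {A, B, C, D}
read a: {B, C, D, E}
read c: {A, B, C, D, E}
read a: {B, C, D, E}
read b: {A, C, D, E}
read c: {A, B, C, D, E}
Final reachable set {A, B, C, D, E} has 5 states.

5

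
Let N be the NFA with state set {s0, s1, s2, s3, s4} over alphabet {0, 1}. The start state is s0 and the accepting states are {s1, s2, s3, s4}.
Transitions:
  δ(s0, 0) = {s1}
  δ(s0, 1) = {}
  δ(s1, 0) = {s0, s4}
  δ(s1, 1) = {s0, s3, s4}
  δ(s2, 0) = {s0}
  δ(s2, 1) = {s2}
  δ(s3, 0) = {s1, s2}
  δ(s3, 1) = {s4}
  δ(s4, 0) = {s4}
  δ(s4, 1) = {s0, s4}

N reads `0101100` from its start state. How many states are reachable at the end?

3

Start: {s0}
read 0: {s1}
read 1: {s0, s3, s4}
read 0: {s1, s2, s4}
read 1: {s0, s2, s3, s4}
read 1: {s0, s2, s4}
read 0: {s0, s1, s4}
read 0: {s0, s1, s4}
Final reachable set {s0, s1, s4} has 3 states.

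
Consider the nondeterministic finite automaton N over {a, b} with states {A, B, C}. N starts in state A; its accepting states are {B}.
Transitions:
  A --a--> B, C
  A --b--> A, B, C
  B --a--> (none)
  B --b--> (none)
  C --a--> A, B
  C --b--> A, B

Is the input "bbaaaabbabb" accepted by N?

accepted

Start: {A}
read b: {A, B, C}
read b: {A, B, C}
read a: {A, B, C}
read a: {A, B, C}
read a: {A, B, C}
read a: {A, B, C}
read b: {A, B, C}
read b: {A, B, C}
read a: {A, B, C}
read b: {A, B, C}
read b: {A, B, C}
Reachable ∩ accepting = {B} — nonempty.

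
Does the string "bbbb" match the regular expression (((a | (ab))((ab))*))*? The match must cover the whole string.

bbbb cannot be split into zero or more pieces each matching ((a|(ab))((ab))*).

no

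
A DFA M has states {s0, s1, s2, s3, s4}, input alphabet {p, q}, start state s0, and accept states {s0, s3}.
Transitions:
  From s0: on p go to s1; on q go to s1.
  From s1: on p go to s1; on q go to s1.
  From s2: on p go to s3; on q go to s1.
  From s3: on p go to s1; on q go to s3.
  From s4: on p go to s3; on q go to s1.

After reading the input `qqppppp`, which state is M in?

s0 --q--> s1
s1 --q--> s1
s1 --p--> s1
s1 --p--> s1
s1 --p--> s1
s1 --p--> s1
s1 --p--> s1

s1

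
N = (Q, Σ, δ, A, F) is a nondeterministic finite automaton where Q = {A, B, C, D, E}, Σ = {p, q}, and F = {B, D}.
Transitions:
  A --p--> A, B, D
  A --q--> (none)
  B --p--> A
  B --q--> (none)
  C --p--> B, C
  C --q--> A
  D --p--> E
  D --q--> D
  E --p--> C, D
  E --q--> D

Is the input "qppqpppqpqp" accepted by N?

Start: {A}
read q: {}
The reachable set is empty and stays empty for the remaining 10 symbols.
Reachable ∩ accepting = {} — empty.

rejected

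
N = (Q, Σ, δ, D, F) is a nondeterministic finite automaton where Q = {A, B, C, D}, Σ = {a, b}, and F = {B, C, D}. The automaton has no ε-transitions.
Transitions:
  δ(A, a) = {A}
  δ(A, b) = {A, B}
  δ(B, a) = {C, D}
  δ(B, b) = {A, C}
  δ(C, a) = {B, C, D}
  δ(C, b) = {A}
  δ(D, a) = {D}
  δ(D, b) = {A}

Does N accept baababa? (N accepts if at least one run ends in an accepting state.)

accepted

Start: {D}
read b: {A}
read a: {A}
read a: {A}
read b: {A, B}
read a: {A, C, D}
read b: {A, B}
read a: {A, C, D}
Reachable ∩ accepting = {C, D} — nonempty.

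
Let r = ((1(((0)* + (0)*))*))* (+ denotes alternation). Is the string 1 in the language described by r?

yes

Split into 1 piece 1; each matches (1(((0)*+(0)*))*).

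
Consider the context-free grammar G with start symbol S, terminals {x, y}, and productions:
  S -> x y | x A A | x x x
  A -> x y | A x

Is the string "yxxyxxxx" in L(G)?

no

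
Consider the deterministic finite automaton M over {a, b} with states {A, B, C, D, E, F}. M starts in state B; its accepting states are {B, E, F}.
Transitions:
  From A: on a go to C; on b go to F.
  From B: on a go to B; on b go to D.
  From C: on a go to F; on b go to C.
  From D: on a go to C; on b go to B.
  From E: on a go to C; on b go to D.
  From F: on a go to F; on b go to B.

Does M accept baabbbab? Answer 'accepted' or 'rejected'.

rejected

B --b--> D
D --a--> C
C --a--> F
F --b--> B
B --b--> D
D --b--> B
B --a--> B
B --b--> D
End in state D, which is not an accepting state.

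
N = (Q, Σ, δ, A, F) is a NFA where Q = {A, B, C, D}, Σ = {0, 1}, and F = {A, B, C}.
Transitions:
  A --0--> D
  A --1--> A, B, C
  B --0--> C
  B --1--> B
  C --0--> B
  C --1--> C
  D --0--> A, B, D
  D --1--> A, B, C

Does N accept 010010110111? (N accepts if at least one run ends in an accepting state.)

accepted

Start: {A}
read 0: {D}
read 1: {A, B, C}
read 0: {B, C, D}
read 0: {A, B, C, D}
read 1: {A, B, C}
read 0: {B, C, D}
read 1: {A, B, C}
read 1: {A, B, C}
read 0: {B, C, D}
read 1: {A, B, C}
read 1: {A, B, C}
read 1: {A, B, C}
Reachable ∩ accepting = {A, B, C} — nonempty.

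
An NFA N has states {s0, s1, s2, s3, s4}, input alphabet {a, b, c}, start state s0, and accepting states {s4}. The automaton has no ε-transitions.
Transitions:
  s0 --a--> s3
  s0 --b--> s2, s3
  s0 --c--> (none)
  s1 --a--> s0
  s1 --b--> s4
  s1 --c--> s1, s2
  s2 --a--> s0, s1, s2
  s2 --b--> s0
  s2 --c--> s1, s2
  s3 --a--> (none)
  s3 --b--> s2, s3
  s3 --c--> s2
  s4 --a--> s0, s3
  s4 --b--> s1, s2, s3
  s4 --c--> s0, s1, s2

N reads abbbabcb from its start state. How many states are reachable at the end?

4

Start: {s0}
read a: {s3}
read b: {s2, s3}
read b: {s0, s2, s3}
read b: {s0, s2, s3}
read a: {s0, s1, s2, s3}
read b: {s0, s2, s3, s4}
read c: {s0, s1, s2}
read b: {s0, s2, s3, s4}
Final reachable set {s0, s2, s3, s4} has 4 states.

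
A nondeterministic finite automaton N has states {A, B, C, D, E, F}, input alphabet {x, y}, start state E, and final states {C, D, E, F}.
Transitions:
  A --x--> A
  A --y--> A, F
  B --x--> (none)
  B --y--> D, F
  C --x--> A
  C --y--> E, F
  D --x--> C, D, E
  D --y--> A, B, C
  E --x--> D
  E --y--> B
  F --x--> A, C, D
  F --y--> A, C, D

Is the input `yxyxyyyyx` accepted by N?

rejected

Start: {E}
read y: {B}
read x: {}
The reachable set is empty and stays empty for the remaining 7 symbols.
Reachable ∩ accepting = {} — empty.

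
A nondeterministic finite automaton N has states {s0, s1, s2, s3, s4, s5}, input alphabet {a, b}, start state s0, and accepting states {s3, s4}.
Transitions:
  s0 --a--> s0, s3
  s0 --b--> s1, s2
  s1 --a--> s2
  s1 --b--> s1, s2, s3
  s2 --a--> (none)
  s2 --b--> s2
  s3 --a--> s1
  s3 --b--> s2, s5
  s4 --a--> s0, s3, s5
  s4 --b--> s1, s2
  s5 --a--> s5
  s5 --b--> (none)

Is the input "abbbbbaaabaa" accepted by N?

rejected

Start: {s0}
read a: {s0, s3}
read b: {s1, s2, s5}
read b: {s1, s2, s3}
read b: {s1, s2, s3, s5}
read b: {s1, s2, s3, s5}
read b: {s1, s2, s3, s5}
read a: {s1, s2, s5}
read a: {s2, s5}
read a: {s5}
read b: {}
The reachable set is empty and stays empty for the remaining 2 symbols.
Reachable ∩ accepting = {} — empty.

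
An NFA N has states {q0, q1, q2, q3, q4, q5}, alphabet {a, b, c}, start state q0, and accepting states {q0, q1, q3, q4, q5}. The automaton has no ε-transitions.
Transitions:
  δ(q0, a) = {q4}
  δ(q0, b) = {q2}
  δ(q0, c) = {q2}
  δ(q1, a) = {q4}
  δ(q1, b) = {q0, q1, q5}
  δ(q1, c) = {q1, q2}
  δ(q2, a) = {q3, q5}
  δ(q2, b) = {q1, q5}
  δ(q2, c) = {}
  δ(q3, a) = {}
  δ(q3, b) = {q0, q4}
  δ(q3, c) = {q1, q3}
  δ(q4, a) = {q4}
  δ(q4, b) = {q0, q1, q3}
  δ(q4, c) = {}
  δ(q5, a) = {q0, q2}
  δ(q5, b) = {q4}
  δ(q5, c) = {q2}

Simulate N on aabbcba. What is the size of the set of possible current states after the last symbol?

Start: {q0}
read a: {q4}
read a: {q4}
read b: {q0, q1, q3}
read b: {q0, q1, q2, q4, q5}
read c: {q1, q2}
read b: {q0, q1, q5}
read a: {q0, q2, q4}
Final reachable set {q0, q2, q4} has 3 states.

3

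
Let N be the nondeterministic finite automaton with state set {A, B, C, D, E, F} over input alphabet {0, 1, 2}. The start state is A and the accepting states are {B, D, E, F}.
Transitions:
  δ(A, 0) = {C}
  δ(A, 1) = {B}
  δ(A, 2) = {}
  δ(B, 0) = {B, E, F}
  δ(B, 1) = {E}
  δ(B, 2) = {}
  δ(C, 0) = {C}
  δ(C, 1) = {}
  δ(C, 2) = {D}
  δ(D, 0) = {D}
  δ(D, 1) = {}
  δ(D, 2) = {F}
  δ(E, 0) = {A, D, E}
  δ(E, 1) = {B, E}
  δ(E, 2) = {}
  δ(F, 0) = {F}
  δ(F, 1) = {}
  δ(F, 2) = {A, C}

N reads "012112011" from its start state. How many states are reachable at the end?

Start: {A}
read 0: {C}
read 1: {}
The reachable set is empty and stays empty for the remaining 7 symbols.
Final reachable set {} has 0 states.

0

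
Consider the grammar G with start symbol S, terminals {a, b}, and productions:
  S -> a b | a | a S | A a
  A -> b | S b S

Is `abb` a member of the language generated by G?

no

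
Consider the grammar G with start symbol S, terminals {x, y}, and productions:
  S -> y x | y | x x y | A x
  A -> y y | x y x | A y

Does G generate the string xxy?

S ⇒ xxy

yes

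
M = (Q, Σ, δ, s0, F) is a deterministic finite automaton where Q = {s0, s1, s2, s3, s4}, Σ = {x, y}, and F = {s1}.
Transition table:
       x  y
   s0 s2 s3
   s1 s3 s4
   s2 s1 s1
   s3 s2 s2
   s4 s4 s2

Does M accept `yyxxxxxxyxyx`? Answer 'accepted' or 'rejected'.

accepted

s0 --y--> s3
s3 --y--> s2
s2 --x--> s1
s1 --x--> s3
s3 --x--> s2
s2 --x--> s1
s1 --x--> s3
s3 --x--> s2
s2 --y--> s1
s1 --x--> s3
s3 --y--> s2
s2 --x--> s1
End in state s1, which is an accepting state.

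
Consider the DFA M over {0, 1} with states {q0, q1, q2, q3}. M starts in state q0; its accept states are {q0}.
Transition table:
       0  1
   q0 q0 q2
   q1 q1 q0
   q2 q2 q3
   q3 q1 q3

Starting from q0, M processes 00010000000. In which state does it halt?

q2

q0 --0--> q0
q0 --0--> q0
q0 --0--> q0
q0 --1--> q2
q2 --0--> q2
q2 --0--> q2
q2 --0--> q2
q2 --0--> q2
q2 --0--> q2
q2 --0--> q2
q2 --0--> q2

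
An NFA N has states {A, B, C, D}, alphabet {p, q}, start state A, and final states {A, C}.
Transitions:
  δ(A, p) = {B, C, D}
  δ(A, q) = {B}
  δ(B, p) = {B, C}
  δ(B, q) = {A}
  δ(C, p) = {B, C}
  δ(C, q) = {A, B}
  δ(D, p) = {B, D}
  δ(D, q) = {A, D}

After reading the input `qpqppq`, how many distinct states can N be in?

Start: {A}
read q: {B}
read p: {B, C}
read q: {A, B}
read p: {B, C, D}
read p: {B, C, D}
read q: {A, B, D}
Final reachable set {A, B, D} has 3 states.

3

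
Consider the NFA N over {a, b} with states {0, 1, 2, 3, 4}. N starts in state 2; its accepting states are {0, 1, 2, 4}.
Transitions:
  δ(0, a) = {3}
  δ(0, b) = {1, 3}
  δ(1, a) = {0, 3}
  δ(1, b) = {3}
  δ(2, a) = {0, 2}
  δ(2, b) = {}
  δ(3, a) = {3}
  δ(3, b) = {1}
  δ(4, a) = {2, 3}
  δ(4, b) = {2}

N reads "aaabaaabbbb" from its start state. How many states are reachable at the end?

Start: {2}
read a: {0, 2}
read a: {0, 2, 3}
read a: {0, 2, 3}
read b: {1, 3}
read a: {0, 3}
read a: {3}
read a: {3}
read b: {1}
read b: {3}
read b: {1}
read b: {3}
Final reachable set {3} has 1 state.

1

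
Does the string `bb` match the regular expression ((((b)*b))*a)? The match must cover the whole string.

no

No split of bb into u·v has (((b)*b))* matching u and a matching v.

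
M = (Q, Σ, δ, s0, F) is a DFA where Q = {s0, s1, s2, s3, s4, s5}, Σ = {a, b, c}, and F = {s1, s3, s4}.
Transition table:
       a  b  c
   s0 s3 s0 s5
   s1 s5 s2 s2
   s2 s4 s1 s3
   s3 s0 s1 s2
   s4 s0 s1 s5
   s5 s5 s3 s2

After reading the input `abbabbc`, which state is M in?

s0 --a--> s3
s3 --b--> s1
s1 --b--> s2
s2 --a--> s4
s4 --b--> s1
s1 --b--> s2
s2 --c--> s3

s3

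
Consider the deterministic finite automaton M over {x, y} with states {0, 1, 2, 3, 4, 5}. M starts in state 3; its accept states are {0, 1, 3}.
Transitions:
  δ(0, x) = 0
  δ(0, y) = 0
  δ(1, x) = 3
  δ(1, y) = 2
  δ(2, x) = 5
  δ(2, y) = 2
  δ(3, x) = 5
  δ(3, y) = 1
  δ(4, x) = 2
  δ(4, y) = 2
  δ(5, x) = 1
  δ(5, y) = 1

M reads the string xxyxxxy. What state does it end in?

3 --x--> 5
5 --x--> 1
1 --y--> 2
2 --x--> 5
5 --x--> 1
1 --x--> 3
3 --y--> 1

1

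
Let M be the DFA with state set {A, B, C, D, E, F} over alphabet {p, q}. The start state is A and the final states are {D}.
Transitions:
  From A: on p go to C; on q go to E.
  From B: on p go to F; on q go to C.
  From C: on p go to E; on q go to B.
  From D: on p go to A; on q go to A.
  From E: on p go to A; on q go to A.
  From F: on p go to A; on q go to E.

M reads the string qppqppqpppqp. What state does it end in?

C

A --q--> E
E --p--> A
A --p--> C
C --q--> B
B --p--> F
F --p--> A
A --q--> E
E --p--> A
A --p--> C
C --p--> E
E --q--> A
A --p--> C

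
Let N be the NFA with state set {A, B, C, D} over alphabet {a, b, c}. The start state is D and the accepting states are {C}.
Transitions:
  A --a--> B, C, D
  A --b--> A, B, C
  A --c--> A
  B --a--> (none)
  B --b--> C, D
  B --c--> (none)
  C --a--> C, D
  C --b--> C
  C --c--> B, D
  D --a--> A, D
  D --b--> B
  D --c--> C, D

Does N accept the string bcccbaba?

rejected

Start: {D}
read b: {B}
read c: {}
The reachable set is empty and stays empty for the remaining 6 symbols.
Reachable ∩ accepting = {} — empty.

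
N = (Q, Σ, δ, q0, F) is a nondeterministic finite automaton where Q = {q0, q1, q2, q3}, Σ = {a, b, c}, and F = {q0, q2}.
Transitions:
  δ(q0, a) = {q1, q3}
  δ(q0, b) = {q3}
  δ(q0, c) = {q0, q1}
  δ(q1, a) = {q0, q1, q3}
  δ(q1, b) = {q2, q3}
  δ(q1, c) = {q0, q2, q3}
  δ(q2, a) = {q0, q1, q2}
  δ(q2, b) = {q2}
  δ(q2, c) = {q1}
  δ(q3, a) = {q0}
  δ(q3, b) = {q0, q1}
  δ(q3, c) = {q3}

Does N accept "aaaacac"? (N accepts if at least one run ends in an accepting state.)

Start: {q0}
read a: {q1, q3}
read a: {q0, q1, q3}
read a: {q0, q1, q3}
read a: {q0, q1, q3}
read c: {q0, q1, q2, q3}
read a: {q0, q1, q2, q3}
read c: {q0, q1, q2, q3}
Reachable ∩ accepting = {q0, q2} — nonempty.

accepted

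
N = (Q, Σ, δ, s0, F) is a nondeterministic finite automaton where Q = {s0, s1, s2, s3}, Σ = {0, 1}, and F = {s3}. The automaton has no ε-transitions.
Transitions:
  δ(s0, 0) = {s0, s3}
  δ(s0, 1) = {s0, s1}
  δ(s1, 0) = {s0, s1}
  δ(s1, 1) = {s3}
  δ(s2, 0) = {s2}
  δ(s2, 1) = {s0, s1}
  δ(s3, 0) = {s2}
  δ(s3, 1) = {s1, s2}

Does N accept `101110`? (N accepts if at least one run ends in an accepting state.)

accepted

Start: {s0}
read 1: {s0, s1}
read 0: {s0, s1, s3}
read 1: {s0, s1, s2, s3}
read 1: {s0, s1, s2, s3}
read 1: {s0, s1, s2, s3}
read 0: {s0, s1, s2, s3}
Reachable ∩ accepting = {s3} — nonempty.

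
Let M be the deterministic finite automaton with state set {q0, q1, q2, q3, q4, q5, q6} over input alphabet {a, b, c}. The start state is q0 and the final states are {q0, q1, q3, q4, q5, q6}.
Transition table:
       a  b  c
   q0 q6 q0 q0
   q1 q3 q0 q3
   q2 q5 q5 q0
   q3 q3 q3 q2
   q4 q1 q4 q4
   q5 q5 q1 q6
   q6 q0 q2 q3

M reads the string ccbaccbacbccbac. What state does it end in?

q3

q0 --c--> q0
q0 --c--> q0
q0 --b--> q0
q0 --a--> q6
q6 --c--> q3
q3 --c--> q2
q2 --b--> q5
q5 --a--> q5
q5 --c--> q6
q6 --b--> q2
q2 --c--> q0
q0 --c--> q0
q0 --b--> q0
q0 --a--> q6
q6 --c--> q3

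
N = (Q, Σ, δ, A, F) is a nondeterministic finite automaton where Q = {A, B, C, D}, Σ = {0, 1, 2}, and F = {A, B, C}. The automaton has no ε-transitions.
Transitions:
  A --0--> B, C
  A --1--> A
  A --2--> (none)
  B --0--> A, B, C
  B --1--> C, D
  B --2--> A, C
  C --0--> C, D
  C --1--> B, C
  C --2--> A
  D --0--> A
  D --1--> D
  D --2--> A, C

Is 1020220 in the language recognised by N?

accepted

Start: {A}
read 1: {A}
read 0: {B, C}
read 2: {A, C}
read 0: {B, C, D}
read 2: {A, C}
read 2: {A}
read 0: {B, C}
Reachable ∩ accepting = {B, C} — nonempty.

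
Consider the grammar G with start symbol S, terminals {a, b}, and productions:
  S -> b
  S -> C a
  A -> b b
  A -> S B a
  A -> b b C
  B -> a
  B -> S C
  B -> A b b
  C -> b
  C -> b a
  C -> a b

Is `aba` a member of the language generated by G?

yes

S ⇒ Ca ⇒ aba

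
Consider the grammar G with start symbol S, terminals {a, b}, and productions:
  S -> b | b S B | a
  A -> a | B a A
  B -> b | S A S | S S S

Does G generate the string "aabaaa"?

no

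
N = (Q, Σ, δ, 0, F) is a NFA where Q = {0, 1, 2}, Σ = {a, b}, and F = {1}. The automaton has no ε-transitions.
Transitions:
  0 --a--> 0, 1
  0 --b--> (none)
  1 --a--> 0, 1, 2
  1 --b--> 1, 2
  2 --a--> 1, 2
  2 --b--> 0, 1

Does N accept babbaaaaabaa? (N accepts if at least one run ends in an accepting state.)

rejected

Start: {0}
read b: {}
The reachable set is empty and stays empty for the remaining 11 symbols.
Reachable ∩ accepting = {} — empty.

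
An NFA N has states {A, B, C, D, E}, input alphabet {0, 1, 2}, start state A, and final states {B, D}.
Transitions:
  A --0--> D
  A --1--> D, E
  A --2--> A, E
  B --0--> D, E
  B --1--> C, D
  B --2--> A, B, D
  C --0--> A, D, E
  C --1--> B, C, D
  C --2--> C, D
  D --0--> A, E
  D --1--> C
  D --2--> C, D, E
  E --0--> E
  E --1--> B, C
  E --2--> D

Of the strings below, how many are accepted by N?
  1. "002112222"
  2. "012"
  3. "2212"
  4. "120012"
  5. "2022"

"002112222": accepted
"012": accepted
"2212": accepted
"120012": accepted
"2022": accepted

5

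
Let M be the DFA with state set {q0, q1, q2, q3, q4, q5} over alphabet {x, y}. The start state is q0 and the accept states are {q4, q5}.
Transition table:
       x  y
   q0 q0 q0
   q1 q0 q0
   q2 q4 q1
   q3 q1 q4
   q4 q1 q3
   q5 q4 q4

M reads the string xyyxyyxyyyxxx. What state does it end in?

q0 --x--> q0
q0 --y--> q0
q0 --y--> q0
q0 --x--> q0
q0 --y--> q0
q0 --y--> q0
q0 --x--> q0
q0 --y--> q0
q0 --y--> q0
q0 --y--> q0
q0 --x--> q0
q0 --x--> q0
q0 --x--> q0

q0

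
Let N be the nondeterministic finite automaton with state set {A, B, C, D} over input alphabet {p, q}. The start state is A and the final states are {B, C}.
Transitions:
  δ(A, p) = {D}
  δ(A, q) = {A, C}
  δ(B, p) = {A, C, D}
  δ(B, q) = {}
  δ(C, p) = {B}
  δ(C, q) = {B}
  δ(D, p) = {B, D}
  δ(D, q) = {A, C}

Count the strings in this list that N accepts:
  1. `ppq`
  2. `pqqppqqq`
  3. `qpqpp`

3

`ppq`: accepted
`pqqppqqq`: accepted
`qpqpp`: accepted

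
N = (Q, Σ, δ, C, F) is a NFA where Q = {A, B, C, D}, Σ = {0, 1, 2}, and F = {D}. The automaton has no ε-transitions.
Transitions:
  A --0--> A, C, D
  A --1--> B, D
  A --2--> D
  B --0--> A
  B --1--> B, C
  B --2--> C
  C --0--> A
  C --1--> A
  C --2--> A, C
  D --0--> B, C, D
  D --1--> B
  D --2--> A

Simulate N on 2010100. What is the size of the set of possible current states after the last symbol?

Start: {C}
read 2: {A, C}
read 0: {A, C, D}
read 1: {A, B, D}
read 0: {A, B, C, D}
read 1: {A, B, C, D}
read 0: {A, B, C, D}
read 0: {A, B, C, D}
Final reachable set {A, B, C, D} has 4 states.

4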